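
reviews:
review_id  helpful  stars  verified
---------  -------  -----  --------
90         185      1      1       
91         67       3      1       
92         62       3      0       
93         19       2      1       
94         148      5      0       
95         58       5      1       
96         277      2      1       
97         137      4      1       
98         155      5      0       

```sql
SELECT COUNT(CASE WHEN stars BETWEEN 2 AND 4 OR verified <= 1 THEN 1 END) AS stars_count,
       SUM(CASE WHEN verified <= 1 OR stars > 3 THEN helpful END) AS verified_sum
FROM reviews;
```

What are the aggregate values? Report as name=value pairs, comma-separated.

stars_count=9, verified_sum=1108

[stars_count: stars BETWEEN 2 AND 4 OR verified <= 1]
review_id=90: ✓ → 1
review_id=91: ✓ → 1
review_id=92: ✓ → 1
review_id=93: ✓ → 1
review_id=94: ✓ → 1
review_id=95: ✓ → 1
review_id=96: ✓ → 1
review_id=97: ✓ → 1
review_id=98: ✓ → 1
stars_count = COUNT(1, 1, 1, 1, 1, 1, 1, 1, 1) = 9
—
[verified_sum: verified <= 1 OR stars > 3]
review_id=90: ✓ → 185
review_id=91: ✓ → 67
review_id=92: ✓ → 62
review_id=93: ✓ → 19
review_id=94: ✓ → 148
review_id=95: ✓ → 58
review_id=96: ✓ → 277
review_id=97: ✓ → 137
review_id=98: ✓ → 155
verified_sum = 185 + 67 + 62 + 19 + 148 + 58 + 277 + 137 + 155 = 1108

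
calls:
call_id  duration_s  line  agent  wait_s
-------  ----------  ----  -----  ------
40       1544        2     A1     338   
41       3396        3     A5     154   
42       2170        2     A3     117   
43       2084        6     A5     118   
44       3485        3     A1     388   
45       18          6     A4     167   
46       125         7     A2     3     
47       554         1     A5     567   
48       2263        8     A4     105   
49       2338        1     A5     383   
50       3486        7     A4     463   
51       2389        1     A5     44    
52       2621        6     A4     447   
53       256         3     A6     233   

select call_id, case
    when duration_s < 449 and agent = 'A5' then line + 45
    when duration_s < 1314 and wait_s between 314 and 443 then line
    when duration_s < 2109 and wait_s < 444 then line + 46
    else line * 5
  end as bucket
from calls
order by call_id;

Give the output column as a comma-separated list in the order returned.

call_id=40: duration_s < 2109 and wait_s < 444 → 48
call_id=41: ELSE → 15
call_id=42: ELSE → 10
call_id=43: duration_s < 2109 and wait_s < 444 → 52
call_id=44: ELSE → 15
call_id=45: duration_s < 2109 and wait_s < 444 → 52
call_id=46: duration_s < 2109 and wait_s < 444 → 53
call_id=47: ELSE → 5
call_id=48: ELSE → 40
call_id=49: ELSE → 5
call_id=50: ELSE → 35
call_id=51: ELSE → 5
call_id=52: ELSE → 30
call_id=53: duration_s < 2109 and wait_s < 444 → 49

48, 15, 10, 52, 15, 52, 53, 5, 40, 5, 35, 5, 30, 49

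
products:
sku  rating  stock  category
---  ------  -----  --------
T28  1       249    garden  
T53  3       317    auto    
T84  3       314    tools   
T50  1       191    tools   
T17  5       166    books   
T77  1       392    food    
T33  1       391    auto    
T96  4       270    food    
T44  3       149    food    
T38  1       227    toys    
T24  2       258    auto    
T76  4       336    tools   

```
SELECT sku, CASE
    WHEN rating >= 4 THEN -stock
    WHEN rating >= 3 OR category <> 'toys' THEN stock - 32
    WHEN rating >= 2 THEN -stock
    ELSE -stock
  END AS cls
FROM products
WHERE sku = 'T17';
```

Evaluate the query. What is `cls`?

-166

sku = T17: rating=5, stock=166, category=books.
rating >= 4 → true → -166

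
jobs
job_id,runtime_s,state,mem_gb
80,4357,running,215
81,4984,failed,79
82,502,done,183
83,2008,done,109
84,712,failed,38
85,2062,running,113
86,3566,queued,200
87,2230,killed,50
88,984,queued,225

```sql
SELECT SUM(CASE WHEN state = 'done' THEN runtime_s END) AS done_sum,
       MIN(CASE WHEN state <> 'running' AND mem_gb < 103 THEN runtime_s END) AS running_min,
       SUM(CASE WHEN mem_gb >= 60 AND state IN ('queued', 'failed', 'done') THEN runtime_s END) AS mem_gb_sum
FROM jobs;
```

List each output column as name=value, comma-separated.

[done_sum: state = 'done']
job_id=80: ✗
job_id=81: ✗
job_id=82: ✓ → 502
job_id=83: ✓ → 2008
job_id=84: ✗
job_id=85: ✗
job_id=86: ✗
job_id=87: ✗
job_id=88: ✗
done_sum = 502 + 2008 = 2510
—
[running_min: state <> 'running' AND mem_gb < 103]
job_id=80: ✗
job_id=81: ✓ → 4984
job_id=82: ✗
job_id=83: ✗
job_id=84: ✓ → 712
job_id=85: ✗
job_id=86: ✗
job_id=87: ✓ → 2230
job_id=88: ✗
running_min = MIN(4984, 712, 2230) = 712
—
[mem_gb_sum: mem_gb >= 60 AND state IN ('queued', 'failed', 'done')]
job_id=80: ✗
job_id=81: ✓ → 4984
job_id=82: ✓ → 502
job_id=83: ✓ → 2008
job_id=84: ✗
job_id=85: ✗
job_id=86: ✓ → 3566
job_id=87: ✗
job_id=88: ✓ → 984
mem_gb_sum = 4984 + 502 + 2008 + 3566 + 984 = 12044

done_sum=2510, running_min=712, mem_gb_sum=12044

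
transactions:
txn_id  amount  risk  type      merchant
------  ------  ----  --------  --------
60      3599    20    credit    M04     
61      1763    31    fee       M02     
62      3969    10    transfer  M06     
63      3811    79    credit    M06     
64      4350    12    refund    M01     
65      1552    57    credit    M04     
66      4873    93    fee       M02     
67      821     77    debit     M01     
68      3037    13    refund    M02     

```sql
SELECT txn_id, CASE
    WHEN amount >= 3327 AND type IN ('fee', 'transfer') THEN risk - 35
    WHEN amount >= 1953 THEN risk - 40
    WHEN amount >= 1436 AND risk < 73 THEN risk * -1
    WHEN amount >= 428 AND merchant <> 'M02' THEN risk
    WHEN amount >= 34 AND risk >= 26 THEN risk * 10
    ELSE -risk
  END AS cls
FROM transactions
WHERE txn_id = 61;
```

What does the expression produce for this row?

-31

txn_id = 61: amount=1763, risk=31, type=fee, merchant=M02.
amount >= 3327 AND type IN ('fee', 'transfer') → false
amount >= 1953 → false
amount >= 1436 AND risk < 73 → true → -31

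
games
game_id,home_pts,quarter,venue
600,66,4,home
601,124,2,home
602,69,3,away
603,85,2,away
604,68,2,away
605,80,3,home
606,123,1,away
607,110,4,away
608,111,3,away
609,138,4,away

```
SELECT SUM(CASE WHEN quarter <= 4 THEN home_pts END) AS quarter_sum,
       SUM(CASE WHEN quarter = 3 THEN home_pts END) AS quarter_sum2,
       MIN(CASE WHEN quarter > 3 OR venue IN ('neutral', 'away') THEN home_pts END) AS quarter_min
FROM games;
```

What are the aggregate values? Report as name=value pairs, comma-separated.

[quarter_sum: quarter <= 4]
game_id=600: ✓ → 66
game_id=601: ✓ → 124
game_id=602: ✓ → 69
game_id=603: ✓ → 85
game_id=604: ✓ → 68
game_id=605: ✓ → 80
game_id=606: ✓ → 123
game_id=607: ✓ → 110
game_id=608: ✓ → 111
game_id=609: ✓ → 138
quarter_sum = 66 + 124 + 69 + 85 + 68 + 80 + 123 + 110 + 111 + 138 = 974
—
[quarter_sum2: quarter = 3]
game_id=600: ✗
game_id=601: ✗
game_id=602: ✓ → 69
game_id=603: ✗
game_id=604: ✗
game_id=605: ✓ → 80
game_id=606: ✗
game_id=607: ✗
game_id=608: ✓ → 111
game_id=609: ✗
quarter_sum2 = 69 + 80 + 111 = 260
—
[quarter_min: quarter > 3 OR venue IN ('neutral', 'away')]
game_id=600: ✓ → 66
game_id=601: ✗
game_id=602: ✓ → 69
game_id=603: ✓ → 85
game_id=604: ✓ → 68
game_id=605: ✗
game_id=606: ✓ → 123
game_id=607: ✓ → 110
game_id=608: ✓ → 111
game_id=609: ✓ → 138
quarter_min = MIN(66, 69, 85, 68, 123, 110, 111, 138) = 66

quarter_sum=974, quarter_sum2=260, quarter_min=66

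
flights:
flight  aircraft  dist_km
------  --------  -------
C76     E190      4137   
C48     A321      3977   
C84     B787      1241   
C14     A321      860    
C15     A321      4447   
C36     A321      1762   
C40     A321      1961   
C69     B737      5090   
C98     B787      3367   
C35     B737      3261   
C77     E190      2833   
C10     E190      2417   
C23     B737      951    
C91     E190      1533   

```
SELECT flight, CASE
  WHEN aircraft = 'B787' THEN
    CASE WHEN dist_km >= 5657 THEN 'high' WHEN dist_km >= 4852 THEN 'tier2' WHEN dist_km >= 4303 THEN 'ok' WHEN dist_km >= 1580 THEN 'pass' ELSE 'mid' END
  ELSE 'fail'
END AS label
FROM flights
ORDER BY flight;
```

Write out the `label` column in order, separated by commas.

flight=C10: aircraft='E190' → outer ELSE → fail
flight=C14: aircraft='A321' → outer ELSE → fail
flight=C15: aircraft='A321' → outer ELSE → fail
flight=C23: aircraft='B737' → outer ELSE → fail
flight=C35: aircraft='B737' → outer ELSE → fail
flight=C36: aircraft='A321' → outer ELSE → fail
flight=C40: aircraft='A321' → outer ELSE → fail
flight=C48: aircraft='A321' → outer ELSE → fail
flight=C69: aircraft='B737' → outer ELSE → fail
flight=C76: aircraft='E190' → outer ELSE → fail
flight=C77: aircraft='E190' → outer ELSE → fail
flight=C84: aircraft='B787' → inner[ELSE] → mid
flight=C91: aircraft='E190' → outer ELSE → fail
flight=C98: aircraft='B787' → inner[dist_km >= 1580] → pass

fail, fail, fail, fail, fail, fail, fail, fail, fail, fail, fail, mid, fail, pass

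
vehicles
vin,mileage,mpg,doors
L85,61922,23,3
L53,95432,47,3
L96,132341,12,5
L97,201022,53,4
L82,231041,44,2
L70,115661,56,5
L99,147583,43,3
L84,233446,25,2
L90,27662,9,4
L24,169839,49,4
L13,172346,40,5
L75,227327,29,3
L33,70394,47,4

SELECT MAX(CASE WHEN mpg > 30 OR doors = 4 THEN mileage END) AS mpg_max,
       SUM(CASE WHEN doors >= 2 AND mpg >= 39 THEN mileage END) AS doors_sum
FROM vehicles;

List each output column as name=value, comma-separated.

[mpg_max: mpg > 30 OR doors = 4]
vin=L85: ✗
vin=L53: ✓ → 95432
vin=L96: ✗
vin=L97: ✓ → 201022
vin=L82: ✓ → 231041
vin=L70: ✓ → 115661
vin=L99: ✓ → 147583
vin=L84: ✗
vin=L90: ✓ → 27662
vin=L24: ✓ → 169839
vin=L13: ✓ → 172346
vin=L75: ✗
vin=L33: ✓ → 70394
mpg_max = MAX(95432, 201022, 231041, 115661, 147583, 27662, 169839, 172346, 70394) = 231041
—
[doors_sum: doors >= 2 AND mpg >= 39]
vin=L85: ✗
vin=L53: ✓ → 95432
vin=L96: ✗
vin=L97: ✓ → 201022
vin=L82: ✓ → 231041
vin=L70: ✓ → 115661
vin=L99: ✓ → 147583
vin=L84: ✗
vin=L90: ✗
vin=L24: ✓ → 169839
vin=L13: ✓ → 172346
vin=L75: ✗
vin=L33: ✓ → 70394
doors_sum = 95432 + 201022 + 231041 + 115661 + 147583 + 169839 + 172346 + 70394 = 1203318

mpg_max=231041, doors_sum=1203318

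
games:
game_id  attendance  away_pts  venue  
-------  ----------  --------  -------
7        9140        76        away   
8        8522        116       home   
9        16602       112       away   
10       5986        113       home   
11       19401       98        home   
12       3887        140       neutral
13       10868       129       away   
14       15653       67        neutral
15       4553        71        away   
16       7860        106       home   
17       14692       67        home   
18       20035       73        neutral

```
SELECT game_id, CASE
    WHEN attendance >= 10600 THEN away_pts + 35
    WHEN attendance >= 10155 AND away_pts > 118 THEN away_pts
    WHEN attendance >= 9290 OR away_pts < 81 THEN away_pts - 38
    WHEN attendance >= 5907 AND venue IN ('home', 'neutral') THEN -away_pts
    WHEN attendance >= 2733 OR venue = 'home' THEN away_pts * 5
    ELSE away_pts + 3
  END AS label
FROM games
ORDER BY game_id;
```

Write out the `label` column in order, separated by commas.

game_id=7: attendance >= 9290 OR away_pts < 81 → 38
game_id=8: attendance >= 5907 AND venue IN ('home', 'neutral') → -116
game_id=9: attendance >= 10600 → 147
game_id=10: attendance >= 5907 AND venue IN ('home', 'neutral') → -113
game_id=11: attendance >= 10600 → 133
game_id=12: attendance >= 2733 OR venue = 'home' → 700
game_id=13: attendance >= 10600 → 164
game_id=14: attendance >= 10600 → 102
game_id=15: attendance >= 9290 OR away_pts < 81 → 33
game_id=16: attendance >= 5907 AND venue IN ('home', 'neutral') → -106
game_id=17: attendance >= 10600 → 102
game_id=18: attendance >= 10600 → 108

38, -116, 147, -113, 133, 700, 164, 102, 33, -106, 102, 108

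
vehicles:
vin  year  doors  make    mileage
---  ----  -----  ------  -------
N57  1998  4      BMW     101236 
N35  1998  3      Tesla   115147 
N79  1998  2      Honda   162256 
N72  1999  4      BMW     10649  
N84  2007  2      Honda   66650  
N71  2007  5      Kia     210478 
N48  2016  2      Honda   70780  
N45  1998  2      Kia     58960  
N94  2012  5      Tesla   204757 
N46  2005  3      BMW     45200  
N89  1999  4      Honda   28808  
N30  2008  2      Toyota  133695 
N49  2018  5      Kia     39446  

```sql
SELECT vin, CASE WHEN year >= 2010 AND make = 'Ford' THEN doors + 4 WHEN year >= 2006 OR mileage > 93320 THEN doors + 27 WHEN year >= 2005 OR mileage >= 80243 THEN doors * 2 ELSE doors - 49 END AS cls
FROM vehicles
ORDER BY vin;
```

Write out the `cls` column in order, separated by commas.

29, 30, -47, 6, 29, 32, 31, 32, -45, 29, 29, -45, 32

vin=N30: year >= 2006 OR mileage > 93320 → 29
vin=N35: year >= 2006 OR mileage > 93320 → 30
vin=N45: ELSE → -47
vin=N46: year >= 2005 OR mileage >= 80243 → 6
vin=N48: year >= 2006 OR mileage > 93320 → 29
vin=N49: year >= 2006 OR mileage > 93320 → 32
vin=N57: year >= 2006 OR mileage > 93320 → 31
vin=N71: year >= 2006 OR mileage > 93320 → 32
vin=N72: ELSE → -45
vin=N79: year >= 2006 OR mileage > 93320 → 29
vin=N84: year >= 2006 OR mileage > 93320 → 29
vin=N89: ELSE → -45
vin=N94: year >= 2006 OR mileage > 93320 → 32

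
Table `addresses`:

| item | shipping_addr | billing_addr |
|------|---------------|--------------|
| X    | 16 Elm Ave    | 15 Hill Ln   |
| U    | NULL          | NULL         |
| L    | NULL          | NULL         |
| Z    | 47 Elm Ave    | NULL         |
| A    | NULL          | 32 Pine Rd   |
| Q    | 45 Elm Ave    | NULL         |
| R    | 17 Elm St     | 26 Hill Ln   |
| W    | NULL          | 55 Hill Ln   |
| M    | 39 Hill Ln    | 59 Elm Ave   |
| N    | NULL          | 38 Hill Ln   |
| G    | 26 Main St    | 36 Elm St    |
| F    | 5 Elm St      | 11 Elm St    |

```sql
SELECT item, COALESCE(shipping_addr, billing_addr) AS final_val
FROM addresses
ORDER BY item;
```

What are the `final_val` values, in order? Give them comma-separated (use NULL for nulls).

item=A: shipping_addr=NULL, billing_addr=32 Pine Rd → 32 Pine Rd
item=F: shipping_addr=5 Elm St → 5 Elm St
item=G: shipping_addr=26 Main St → 26 Main St
item=L: shipping_addr=NULL, billing_addr=NULL (all NULL) → NULL
item=M: shipping_addr=39 Hill Ln → 39 Hill Ln
item=N: shipping_addr=NULL, billing_addr=38 Hill Ln → 38 Hill Ln
item=Q: shipping_addr=45 Elm Ave → 45 Elm Ave
item=R: shipping_addr=17 Elm St → 17 Elm St
item=U: shipping_addr=NULL, billing_addr=NULL (all NULL) → NULL
item=W: shipping_addr=NULL, billing_addr=55 Hill Ln → 55 Hill Ln
item=X: shipping_addr=16 Elm Ave → 16 Elm Ave
item=Z: shipping_addr=47 Elm Ave → 47 Elm Ave

32 Pine Rd, 5 Elm St, 26 Main St, NULL, 39 Hill Ln, 38 Hill Ln, 45 Elm Ave, 17 Elm St, NULL, 55 Hill Ln, 16 Elm Ave, 47 Elm Ave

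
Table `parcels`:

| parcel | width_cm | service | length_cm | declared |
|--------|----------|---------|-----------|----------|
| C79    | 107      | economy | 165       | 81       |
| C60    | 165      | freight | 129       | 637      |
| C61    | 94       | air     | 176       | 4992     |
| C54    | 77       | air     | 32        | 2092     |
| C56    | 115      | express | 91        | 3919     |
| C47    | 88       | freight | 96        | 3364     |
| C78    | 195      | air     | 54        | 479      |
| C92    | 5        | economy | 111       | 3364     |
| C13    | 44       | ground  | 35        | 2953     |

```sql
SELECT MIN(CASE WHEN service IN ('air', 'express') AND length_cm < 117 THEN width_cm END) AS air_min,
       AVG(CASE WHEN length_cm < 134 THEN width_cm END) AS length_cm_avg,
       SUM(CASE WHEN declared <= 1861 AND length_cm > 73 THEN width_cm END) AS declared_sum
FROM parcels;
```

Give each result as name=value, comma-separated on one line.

[air_min: service IN ('air', 'express') AND length_cm < 117]
parcel=C79: ✗
parcel=C60: ✗
parcel=C61: ✗
parcel=C54: ✓ → 77
parcel=C56: ✓ → 115
parcel=C47: ✗
parcel=C78: ✓ → 195
parcel=C92: ✗
parcel=C13: ✗
air_min = MIN(77, 115, 195) = 77
—
[length_cm_avg: length_cm < 134]
parcel=C79: ✗
parcel=C60: ✓ → 165
parcel=C61: ✗
parcel=C54: ✓ → 77
parcel=C56: ✓ → 115
parcel=C47: ✓ → 88
parcel=C78: ✓ → 195
parcel=C92: ✓ → 5
parcel=C13: ✓ → 44
length_cm_avg = (165 + 77 + 115 + 88 + 195 + 5 + 44) / 7 = 98.4285714286
—
[declared_sum: declared <= 1861 AND length_cm > 73]
parcel=C79: ✓ → 107
parcel=C60: ✓ → 165
parcel=C61: ✗
parcel=C54: ✗
parcel=C56: ✗
parcel=C47: ✗
parcel=C78: ✗
parcel=C92: ✗
parcel=C13: ✗
declared_sum = 107 + 165 = 272

air_min=77, length_cm_avg=98.4285714286, declared_sum=272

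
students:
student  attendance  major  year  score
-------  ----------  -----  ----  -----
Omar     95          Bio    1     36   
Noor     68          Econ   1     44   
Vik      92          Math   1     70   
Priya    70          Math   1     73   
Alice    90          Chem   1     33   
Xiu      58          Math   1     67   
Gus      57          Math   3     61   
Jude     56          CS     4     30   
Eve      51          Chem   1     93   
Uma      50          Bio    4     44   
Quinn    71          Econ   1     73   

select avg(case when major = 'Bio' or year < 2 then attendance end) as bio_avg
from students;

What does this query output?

71.6666666667

student=Omar: ✓ → 95
student=Noor: ✓ → 68
student=Vik: ✓ → 92
student=Priya: ✓ → 70
student=Alice: ✓ → 90
student=Xiu: ✓ → 58
student=Gus: ✗
student=Jude: ✗
student=Eve: ✓ → 51
student=Uma: ✓ → 50
student=Quinn: ✓ → 71
bio_avg = (95 + 68 + 92 + 70 + 90 + 58 + 51 + 50 + 71) / 9 = 71.6666666667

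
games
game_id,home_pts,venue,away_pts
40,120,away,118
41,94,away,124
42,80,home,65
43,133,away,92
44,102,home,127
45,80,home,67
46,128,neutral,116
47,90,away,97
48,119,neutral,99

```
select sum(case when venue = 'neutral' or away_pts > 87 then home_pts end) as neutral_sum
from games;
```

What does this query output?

game_id=40: ✓ → 120
game_id=41: ✓ → 94
game_id=42: ✗
game_id=43: ✓ → 133
game_id=44: ✓ → 102
game_id=45: ✗
game_id=46: ✓ → 128
game_id=47: ✓ → 90
game_id=48: ✓ → 119
neutral_sum = 120 + 94 + 133 + 102 + 128 + 90 + 119 = 786

786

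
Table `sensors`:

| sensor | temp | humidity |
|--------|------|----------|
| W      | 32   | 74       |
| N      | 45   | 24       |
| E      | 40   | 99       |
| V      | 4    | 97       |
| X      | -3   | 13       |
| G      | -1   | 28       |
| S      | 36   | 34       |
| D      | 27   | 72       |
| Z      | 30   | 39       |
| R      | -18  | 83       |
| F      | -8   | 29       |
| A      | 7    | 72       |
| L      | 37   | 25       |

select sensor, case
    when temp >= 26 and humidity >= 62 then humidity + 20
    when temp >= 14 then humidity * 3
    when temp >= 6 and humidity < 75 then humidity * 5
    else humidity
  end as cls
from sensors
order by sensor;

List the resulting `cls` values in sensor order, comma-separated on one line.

sensor=A: temp >= 6 and humidity < 75 → 360
sensor=D: temp >= 26 and humidity >= 62 → 92
sensor=E: temp >= 26 and humidity >= 62 → 119
sensor=F: ELSE → 29
sensor=G: ELSE → 28
sensor=L: temp >= 14 → 75
sensor=N: temp >= 14 → 72
sensor=R: ELSE → 83
sensor=S: temp >= 14 → 102
sensor=V: ELSE → 97
sensor=W: temp >= 26 and humidity >= 62 → 94
sensor=X: ELSE → 13
sensor=Z: temp >= 14 → 117

360, 92, 119, 29, 28, 75, 72, 83, 102, 97, 94, 13, 117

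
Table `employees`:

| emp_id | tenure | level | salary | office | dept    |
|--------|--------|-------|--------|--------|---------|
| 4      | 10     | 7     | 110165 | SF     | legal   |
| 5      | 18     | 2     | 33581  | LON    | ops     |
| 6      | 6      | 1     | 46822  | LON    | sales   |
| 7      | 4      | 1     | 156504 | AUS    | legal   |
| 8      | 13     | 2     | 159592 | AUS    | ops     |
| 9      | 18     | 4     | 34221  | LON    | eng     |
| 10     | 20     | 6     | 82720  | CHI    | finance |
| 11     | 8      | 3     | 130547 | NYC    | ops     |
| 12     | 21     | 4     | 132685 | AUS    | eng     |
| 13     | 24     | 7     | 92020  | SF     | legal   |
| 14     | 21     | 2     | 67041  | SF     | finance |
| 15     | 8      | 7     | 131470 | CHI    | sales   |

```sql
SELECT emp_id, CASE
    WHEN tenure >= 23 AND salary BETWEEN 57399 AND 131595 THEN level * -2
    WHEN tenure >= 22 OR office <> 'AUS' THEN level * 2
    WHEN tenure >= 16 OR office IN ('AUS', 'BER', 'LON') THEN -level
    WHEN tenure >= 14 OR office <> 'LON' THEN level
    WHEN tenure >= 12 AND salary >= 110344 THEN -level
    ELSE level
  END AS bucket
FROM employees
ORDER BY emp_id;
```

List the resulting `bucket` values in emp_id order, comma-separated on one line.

emp_id=4: tenure >= 22 OR office <> 'AUS' → 14
emp_id=5: tenure >= 22 OR office <> 'AUS' → 4
emp_id=6: tenure >= 22 OR office <> 'AUS' → 2
emp_id=7: tenure >= 16 OR office IN ('AUS', 'BER', 'LON') → -1
emp_id=8: tenure >= 16 OR office IN ('AUS', 'BER', 'LON') → -2
emp_id=9: tenure >= 22 OR office <> 'AUS' → 8
emp_id=10: tenure >= 22 OR office <> 'AUS' → 12
emp_id=11: tenure >= 22 OR office <> 'AUS' → 6
emp_id=12: tenure >= 16 OR office IN ('AUS', 'BER', 'LON') → -4
emp_id=13: tenure >= 23 AND salary BETWEEN 57399 AND 131595 → -14
emp_id=14: tenure >= 22 OR office <> 'AUS' → 4
emp_id=15: tenure >= 22 OR office <> 'AUS' → 14

14, 4, 2, -1, -2, 8, 12, 6, -4, -14, 4, 14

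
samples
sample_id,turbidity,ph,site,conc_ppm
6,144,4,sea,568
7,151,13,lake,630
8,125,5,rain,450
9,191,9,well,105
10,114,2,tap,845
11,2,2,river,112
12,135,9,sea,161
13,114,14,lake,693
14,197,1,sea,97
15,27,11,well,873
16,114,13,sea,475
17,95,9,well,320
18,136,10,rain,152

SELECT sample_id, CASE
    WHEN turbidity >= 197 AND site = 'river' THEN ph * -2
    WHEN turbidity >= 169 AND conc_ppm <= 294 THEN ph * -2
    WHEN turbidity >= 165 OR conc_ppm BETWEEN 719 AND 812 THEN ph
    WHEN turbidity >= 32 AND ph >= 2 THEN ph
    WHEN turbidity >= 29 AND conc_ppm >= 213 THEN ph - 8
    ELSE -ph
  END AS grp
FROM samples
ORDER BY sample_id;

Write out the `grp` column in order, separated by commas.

sample_id=6: turbidity >= 32 AND ph >= 2 → 4
sample_id=7: turbidity >= 32 AND ph >= 2 → 13
sample_id=8: turbidity >= 32 AND ph >= 2 → 5
sample_id=9: turbidity >= 169 AND conc_ppm <= 294 → -18
sample_id=10: turbidity >= 32 AND ph >= 2 → 2
sample_id=11: ELSE → -2
sample_id=12: turbidity >= 32 AND ph >= 2 → 9
sample_id=13: turbidity >= 32 AND ph >= 2 → 14
sample_id=14: turbidity >= 169 AND conc_ppm <= 294 → -2
sample_id=15: ELSE → -11
sample_id=16: turbidity >= 32 AND ph >= 2 → 13
sample_id=17: turbidity >= 32 AND ph >= 2 → 9
sample_id=18: turbidity >= 32 AND ph >= 2 → 10

4, 13, 5, -18, 2, -2, 9, 14, -2, -11, 13, 9, 10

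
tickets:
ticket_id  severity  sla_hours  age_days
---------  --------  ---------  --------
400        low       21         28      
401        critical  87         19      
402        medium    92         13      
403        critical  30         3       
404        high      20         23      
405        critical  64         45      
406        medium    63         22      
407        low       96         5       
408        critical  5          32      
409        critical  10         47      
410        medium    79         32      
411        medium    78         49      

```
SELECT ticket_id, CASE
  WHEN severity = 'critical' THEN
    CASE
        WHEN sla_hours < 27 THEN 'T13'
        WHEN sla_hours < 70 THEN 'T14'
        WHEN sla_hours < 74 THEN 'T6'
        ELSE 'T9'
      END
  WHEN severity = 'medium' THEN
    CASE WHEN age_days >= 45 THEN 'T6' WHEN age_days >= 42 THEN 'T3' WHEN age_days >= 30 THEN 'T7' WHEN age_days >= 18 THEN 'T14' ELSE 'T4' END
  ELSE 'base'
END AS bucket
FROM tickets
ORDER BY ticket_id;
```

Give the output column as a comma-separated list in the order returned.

base, T9, T4, T14, base, T14, T14, base, T13, T13, T7, T6

ticket_id=400: severity='low' → outer ELSE → base
ticket_id=401: severity='critical' → inner[ELSE] → T9
ticket_id=402: severity='medium' → inner[ELSE] → T4
ticket_id=403: severity='critical' → inner[sla_hours < 70] → T14
ticket_id=404: severity='high' → outer ELSE → base
ticket_id=405: severity='critical' → inner[sla_hours < 70] → T14
ticket_id=406: severity='medium' → inner[age_days >= 18] → T14
ticket_id=407: severity='low' → outer ELSE → base
ticket_id=408: severity='critical' → inner[sla_hours < 27] → T13
ticket_id=409: severity='critical' → inner[sla_hours < 27] → T13
ticket_id=410: severity='medium' → inner[age_days >= 30] → T7
ticket_id=411: severity='medium' → inner[age_days >= 45] → T6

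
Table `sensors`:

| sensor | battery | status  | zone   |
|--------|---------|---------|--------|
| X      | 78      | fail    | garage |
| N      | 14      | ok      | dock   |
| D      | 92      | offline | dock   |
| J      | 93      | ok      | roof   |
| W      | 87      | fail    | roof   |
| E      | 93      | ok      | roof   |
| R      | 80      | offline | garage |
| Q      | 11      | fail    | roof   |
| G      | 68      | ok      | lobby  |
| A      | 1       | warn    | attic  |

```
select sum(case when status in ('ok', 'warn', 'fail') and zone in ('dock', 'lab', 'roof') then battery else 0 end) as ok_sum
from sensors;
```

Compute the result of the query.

298

sensor=X: ✗
sensor=N: ✓ → 14
sensor=D: ✗
sensor=J: ✓ → 93
sensor=W: ✓ → 87
sensor=E: ✓ → 93
sensor=R: ✗
sensor=Q: ✓ → 11
sensor=G: ✗
sensor=A: ✗
ok_sum = 14 + 93 + 87 + 93 + 11 = 298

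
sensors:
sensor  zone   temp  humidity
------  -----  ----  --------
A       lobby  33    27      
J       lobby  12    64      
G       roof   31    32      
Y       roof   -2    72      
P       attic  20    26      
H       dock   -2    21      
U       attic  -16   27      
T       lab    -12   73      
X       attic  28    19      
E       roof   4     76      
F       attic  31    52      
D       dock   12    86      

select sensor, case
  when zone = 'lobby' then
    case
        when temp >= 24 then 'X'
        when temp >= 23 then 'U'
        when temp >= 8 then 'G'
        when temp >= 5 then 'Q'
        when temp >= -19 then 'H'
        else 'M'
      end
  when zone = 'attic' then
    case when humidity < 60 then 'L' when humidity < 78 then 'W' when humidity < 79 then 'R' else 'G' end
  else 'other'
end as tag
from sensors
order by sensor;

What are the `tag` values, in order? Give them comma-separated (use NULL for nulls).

X, other, other, L, other, other, G, L, other, L, L, other

sensor=A: zone='lobby' → inner[temp >= 24] → X
sensor=D: zone='dock' → outer ELSE → other
sensor=E: zone='roof' → outer ELSE → other
sensor=F: zone='attic' → inner[humidity < 60] → L
sensor=G: zone='roof' → outer ELSE → other
sensor=H: zone='dock' → outer ELSE → other
sensor=J: zone='lobby' → inner[temp >= 8] → G
sensor=P: zone='attic' → inner[humidity < 60] → L
sensor=T: zone='lab' → outer ELSE → other
sensor=U: zone='attic' → inner[humidity < 60] → L
sensor=X: zone='attic' → inner[humidity < 60] → L
sensor=Y: zone='roof' → outer ELSE → other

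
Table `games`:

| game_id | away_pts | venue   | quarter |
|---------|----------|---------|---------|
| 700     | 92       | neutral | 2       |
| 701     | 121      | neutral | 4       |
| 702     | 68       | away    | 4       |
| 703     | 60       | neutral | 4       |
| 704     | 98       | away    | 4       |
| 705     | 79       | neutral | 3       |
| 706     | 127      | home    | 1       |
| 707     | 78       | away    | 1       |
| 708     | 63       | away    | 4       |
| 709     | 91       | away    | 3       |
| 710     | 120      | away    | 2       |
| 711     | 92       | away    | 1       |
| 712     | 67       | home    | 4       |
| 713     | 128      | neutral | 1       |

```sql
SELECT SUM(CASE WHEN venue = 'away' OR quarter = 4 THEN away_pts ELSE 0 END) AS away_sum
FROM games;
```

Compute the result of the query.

858

game_id=700: ✗
game_id=701: ✓ → 121
game_id=702: ✓ → 68
game_id=703: ✓ → 60
game_id=704: ✓ → 98
game_id=705: ✗
game_id=706: ✗
game_id=707: ✓ → 78
game_id=708: ✓ → 63
game_id=709: ✓ → 91
game_id=710: ✓ → 120
game_id=711: ✓ → 92
game_id=712: ✓ → 67
game_id=713: ✗
away_sum = 121 + 68 + 60 + 98 + 78 + 63 + 91 + 120 + 92 + 67 = 858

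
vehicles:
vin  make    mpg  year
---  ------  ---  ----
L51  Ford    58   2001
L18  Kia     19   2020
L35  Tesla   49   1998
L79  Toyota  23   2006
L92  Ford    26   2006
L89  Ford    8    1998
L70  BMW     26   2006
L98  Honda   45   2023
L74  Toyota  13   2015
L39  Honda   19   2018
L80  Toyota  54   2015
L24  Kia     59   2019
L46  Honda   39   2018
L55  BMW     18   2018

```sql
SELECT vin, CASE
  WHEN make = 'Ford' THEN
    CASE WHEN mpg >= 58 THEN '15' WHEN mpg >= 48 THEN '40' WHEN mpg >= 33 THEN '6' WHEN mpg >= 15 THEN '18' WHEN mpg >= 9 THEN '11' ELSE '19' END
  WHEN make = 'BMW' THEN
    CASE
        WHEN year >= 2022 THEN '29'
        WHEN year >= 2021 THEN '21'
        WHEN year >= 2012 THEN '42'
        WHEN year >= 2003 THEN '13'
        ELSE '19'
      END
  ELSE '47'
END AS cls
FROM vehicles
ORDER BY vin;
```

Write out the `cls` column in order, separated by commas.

vin=L18: make='Kia' → outer ELSE → 47
vin=L24: make='Kia' → outer ELSE → 47
vin=L35: make='Tesla' → outer ELSE → 47
vin=L39: make='Honda' → outer ELSE → 47
vin=L46: make='Honda' → outer ELSE → 47
vin=L51: make='Ford' → inner[mpg >= 58] → 15
vin=L55: make='BMW' → inner[year >= 2012] → 42
vin=L70: make='BMW' → inner[year >= 2003] → 13
vin=L74: make='Toyota' → outer ELSE → 47
vin=L79: make='Toyota' → outer ELSE → 47
vin=L80: make='Toyota' → outer ELSE → 47
vin=L89: make='Ford' → inner[ELSE] → 19
vin=L92: make='Ford' → inner[mpg >= 15] → 18
vin=L98: make='Honda' → outer ELSE → 47

47, 47, 47, 47, 47, 15, 42, 13, 47, 47, 47, 19, 18, 47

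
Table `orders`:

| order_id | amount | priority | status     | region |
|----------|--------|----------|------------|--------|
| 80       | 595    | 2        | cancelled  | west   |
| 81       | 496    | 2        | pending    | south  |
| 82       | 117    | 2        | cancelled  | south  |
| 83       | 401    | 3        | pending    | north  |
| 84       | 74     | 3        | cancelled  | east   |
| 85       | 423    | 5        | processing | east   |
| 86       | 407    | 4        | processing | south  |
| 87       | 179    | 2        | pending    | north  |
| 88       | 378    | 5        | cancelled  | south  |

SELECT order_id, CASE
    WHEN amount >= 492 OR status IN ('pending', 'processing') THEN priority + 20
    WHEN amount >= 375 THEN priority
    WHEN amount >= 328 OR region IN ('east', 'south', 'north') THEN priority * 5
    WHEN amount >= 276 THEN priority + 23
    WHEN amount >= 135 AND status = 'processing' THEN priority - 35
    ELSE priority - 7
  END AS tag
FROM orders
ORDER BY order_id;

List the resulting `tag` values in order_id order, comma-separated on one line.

22, 22, 10, 23, 15, 25, 24, 22, 5

order_id=80: amount >= 492 OR status IN ('pending', 'processing') → 22
order_id=81: amount >= 492 OR status IN ('pending', 'processing') → 22
order_id=82: amount >= 328 OR region IN ('east', 'south', 'north') → 10
order_id=83: amount >= 492 OR status IN ('pending', 'processing') → 23
order_id=84: amount >= 328 OR region IN ('east', 'south', 'north') → 15
order_id=85: amount >= 492 OR status IN ('pending', 'processing') → 25
order_id=86: amount >= 492 OR status IN ('pending', 'processing') → 24
order_id=87: amount >= 492 OR status IN ('pending', 'processing') → 22
order_id=88: amount >= 375 → 5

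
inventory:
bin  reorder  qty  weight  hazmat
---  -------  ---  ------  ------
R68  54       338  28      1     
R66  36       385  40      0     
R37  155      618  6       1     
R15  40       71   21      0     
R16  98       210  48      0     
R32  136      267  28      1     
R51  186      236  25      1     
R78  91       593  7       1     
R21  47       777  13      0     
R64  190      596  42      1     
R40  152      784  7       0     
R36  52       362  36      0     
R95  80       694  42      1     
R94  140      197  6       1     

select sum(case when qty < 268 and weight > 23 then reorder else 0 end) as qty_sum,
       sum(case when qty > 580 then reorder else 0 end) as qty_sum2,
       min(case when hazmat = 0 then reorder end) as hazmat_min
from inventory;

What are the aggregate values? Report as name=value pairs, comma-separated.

[qty_sum: qty < 268 and weight > 23]
bin=R68: ✗
bin=R66: ✗
bin=R37: ✗
bin=R15: ✗
bin=R16: ✓ → 98
bin=R32: ✓ → 136
bin=R51: ✓ → 186
bin=R78: ✗
bin=R21: ✗
bin=R64: ✗
bin=R40: ✗
bin=R36: ✗
bin=R95: ✗
bin=R94: ✗
qty_sum = 98 + 136 + 186 = 420
—
[qty_sum2: qty > 580]
bin=R68: ✗
bin=R66: ✗
bin=R37: ✓ → 155
bin=R15: ✗
bin=R16: ✗
bin=R32: ✗
bin=R51: ✗
bin=R78: ✓ → 91
bin=R21: ✓ → 47
bin=R64: ✓ → 190
bin=R40: ✓ → 152
bin=R36: ✗
bin=R95: ✓ → 80
bin=R94: ✗
qty_sum2 = 155 + 91 + 47 + 190 + 152 + 80 = 715
—
[hazmat_min: hazmat = 0]
bin=R68: ✗
bin=R66: ✓ → 36
bin=R37: ✗
bin=R15: ✓ → 40
bin=R16: ✓ → 98
bin=R32: ✗
bin=R51: ✗
bin=R78: ✗
bin=R21: ✓ → 47
bin=R64: ✗
bin=R40: ✓ → 152
bin=R36: ✓ → 52
bin=R95: ✗
bin=R94: ✗
hazmat_min = MIN(36, 40, 98, 47, 152, 52) = 36

qty_sum=420, qty_sum2=715, hazmat_min=36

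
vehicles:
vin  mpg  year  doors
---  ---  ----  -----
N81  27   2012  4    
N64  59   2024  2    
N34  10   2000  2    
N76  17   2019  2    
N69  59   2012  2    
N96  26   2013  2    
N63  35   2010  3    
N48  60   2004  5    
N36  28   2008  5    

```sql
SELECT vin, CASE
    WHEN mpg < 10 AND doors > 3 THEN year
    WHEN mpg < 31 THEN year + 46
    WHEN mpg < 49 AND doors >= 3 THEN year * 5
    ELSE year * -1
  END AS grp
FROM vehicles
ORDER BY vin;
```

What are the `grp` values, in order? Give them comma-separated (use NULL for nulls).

2046, 2054, -2004, 10050, -2024, -2012, 2065, 2058, 2059

vin=N34: mpg < 31 → 2046
vin=N36: mpg < 31 → 2054
vin=N48: ELSE → -2004
vin=N63: mpg < 49 AND doors >= 3 → 10050
vin=N64: ELSE → -2024
vin=N69: ELSE → -2012
vin=N76: mpg < 31 → 2065
vin=N81: mpg < 31 → 2058
vin=N96: mpg < 31 → 2059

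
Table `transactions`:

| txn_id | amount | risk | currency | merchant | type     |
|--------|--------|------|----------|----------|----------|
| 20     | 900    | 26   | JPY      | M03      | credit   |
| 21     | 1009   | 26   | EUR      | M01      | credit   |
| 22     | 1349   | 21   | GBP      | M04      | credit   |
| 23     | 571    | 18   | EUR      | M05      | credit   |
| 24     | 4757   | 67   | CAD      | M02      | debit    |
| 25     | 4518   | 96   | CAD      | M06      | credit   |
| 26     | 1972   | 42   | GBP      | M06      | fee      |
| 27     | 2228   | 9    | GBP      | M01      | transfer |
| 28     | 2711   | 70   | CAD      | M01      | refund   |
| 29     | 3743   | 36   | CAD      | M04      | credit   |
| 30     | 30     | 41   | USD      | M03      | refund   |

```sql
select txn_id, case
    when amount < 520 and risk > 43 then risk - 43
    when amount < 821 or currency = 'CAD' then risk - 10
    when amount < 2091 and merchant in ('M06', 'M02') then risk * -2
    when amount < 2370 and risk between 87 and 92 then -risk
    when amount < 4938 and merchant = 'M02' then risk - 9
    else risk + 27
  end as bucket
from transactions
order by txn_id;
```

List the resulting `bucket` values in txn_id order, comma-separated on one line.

txn_id=20: ELSE → 53
txn_id=21: ELSE → 53
txn_id=22: ELSE → 48
txn_id=23: amount < 821 or currency = 'CAD' → 8
txn_id=24: amount < 821 or currency = 'CAD' → 57
txn_id=25: amount < 821 or currency = 'CAD' → 86
txn_id=26: amount < 2091 and merchant in ('M06', 'M02') → -84
txn_id=27: ELSE → 36
txn_id=28: amount < 821 or currency = 'CAD' → 60
txn_id=29: amount < 821 or currency = 'CAD' → 26
txn_id=30: amount < 821 or currency = 'CAD' → 31

53, 53, 48, 8, 57, 86, -84, 36, 60, 26, 31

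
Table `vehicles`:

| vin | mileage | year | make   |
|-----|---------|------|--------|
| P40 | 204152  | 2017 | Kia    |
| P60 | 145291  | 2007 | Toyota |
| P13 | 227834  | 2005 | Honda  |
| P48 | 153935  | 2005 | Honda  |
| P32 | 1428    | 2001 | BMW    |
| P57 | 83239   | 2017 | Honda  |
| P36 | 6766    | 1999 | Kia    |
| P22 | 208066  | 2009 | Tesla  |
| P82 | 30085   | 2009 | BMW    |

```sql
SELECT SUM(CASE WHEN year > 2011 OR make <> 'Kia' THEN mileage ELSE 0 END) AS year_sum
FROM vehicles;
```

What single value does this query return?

1054030

vin=P40: ✓ → 204152
vin=P60: ✓ → 145291
vin=P13: ✓ → 227834
vin=P48: ✓ → 153935
vin=P32: ✓ → 1428
vin=P57: ✓ → 83239
vin=P36: ✗
vin=P22: ✓ → 208066
vin=P82: ✓ → 30085
year_sum = 204152 + 145291 + 227834 + 153935 + 1428 + 83239 + 208066 + 30085 = 1054030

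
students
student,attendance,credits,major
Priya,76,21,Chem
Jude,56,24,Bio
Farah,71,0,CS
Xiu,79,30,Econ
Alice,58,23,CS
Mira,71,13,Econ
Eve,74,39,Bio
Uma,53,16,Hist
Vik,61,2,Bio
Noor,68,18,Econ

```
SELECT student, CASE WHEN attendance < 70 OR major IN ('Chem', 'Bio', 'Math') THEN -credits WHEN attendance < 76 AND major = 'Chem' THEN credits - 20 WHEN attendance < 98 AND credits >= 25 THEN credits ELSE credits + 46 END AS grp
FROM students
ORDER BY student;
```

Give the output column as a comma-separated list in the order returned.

-23, -39, 46, -24, 59, -18, -21, -16, -2, 30

student=Alice: attendance < 70 OR major IN ('Chem', 'Bio', 'Math') → -23
student=Eve: attendance < 70 OR major IN ('Chem', 'Bio', 'Math') → -39
student=Farah: ELSE → 46
student=Jude: attendance < 70 OR major IN ('Chem', 'Bio', 'Math') → -24
student=Mira: ELSE → 59
student=Noor: attendance < 70 OR major IN ('Chem', 'Bio', 'Math') → -18
student=Priya: attendance < 70 OR major IN ('Chem', 'Bio', 'Math') → -21
student=Uma: attendance < 70 OR major IN ('Chem', 'Bio', 'Math') → -16
student=Vik: attendance < 70 OR major IN ('Chem', 'Bio', 'Math') → -2
student=Xiu: attendance < 98 AND credits >= 25 → 30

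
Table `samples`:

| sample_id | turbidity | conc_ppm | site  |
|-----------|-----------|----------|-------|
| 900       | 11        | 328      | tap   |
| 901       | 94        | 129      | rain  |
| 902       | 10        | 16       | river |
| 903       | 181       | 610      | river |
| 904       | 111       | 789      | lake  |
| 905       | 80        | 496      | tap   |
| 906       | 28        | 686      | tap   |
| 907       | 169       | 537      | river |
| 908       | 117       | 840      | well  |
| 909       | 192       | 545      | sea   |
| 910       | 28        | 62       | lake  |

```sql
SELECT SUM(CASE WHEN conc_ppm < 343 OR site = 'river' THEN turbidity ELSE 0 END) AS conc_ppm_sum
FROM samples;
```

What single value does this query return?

sample_id=900: ✓ → 11
sample_id=901: ✓ → 94
sample_id=902: ✓ → 10
sample_id=903: ✓ → 181
sample_id=904: ✗
sample_id=905: ✗
sample_id=906: ✗
sample_id=907: ✓ → 169
sample_id=908: ✗
sample_id=909: ✗
sample_id=910: ✓ → 28
conc_ppm_sum = 11 + 94 + 10 + 181 + 169 + 28 = 493

493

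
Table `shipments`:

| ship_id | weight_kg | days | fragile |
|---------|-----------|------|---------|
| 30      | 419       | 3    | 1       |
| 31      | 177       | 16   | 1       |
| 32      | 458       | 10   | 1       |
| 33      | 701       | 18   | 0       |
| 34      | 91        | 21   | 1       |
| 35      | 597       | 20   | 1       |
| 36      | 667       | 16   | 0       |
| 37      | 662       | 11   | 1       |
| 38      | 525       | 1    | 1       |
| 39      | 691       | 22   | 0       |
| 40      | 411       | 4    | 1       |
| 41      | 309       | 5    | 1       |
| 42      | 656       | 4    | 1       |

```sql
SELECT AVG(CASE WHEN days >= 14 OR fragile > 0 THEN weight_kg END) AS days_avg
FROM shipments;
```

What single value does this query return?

ship_id=30: ✓ → 419
ship_id=31: ✓ → 177
ship_id=32: ✓ → 458
ship_id=33: ✓ → 701
ship_id=34: ✓ → 91
ship_id=35: ✓ → 597
ship_id=36: ✓ → 667
ship_id=37: ✓ → 662
ship_id=38: ✓ → 525
ship_id=39: ✓ → 691
ship_id=40: ✓ → 411
ship_id=41: ✓ → 309
ship_id=42: ✓ → 656
days_avg = (419 + 177 + 458 + 701 + 91 + 597 + 667 + 662 + 525 + 691 + 411 + 309 + 656) / 13 = 489.5384615385

489.5384615385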